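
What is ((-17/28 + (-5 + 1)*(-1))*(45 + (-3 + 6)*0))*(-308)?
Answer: -47025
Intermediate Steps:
((-17/28 + (-5 + 1)*(-1))*(45 + (-3 + 6)*0))*(-308) = ((-17*1/28 - 4*(-1))*(45 + 3*0))*(-308) = ((-17/28 + 4)*(45 + 0))*(-308) = ((95/28)*45)*(-308) = (4275/28)*(-308) = -47025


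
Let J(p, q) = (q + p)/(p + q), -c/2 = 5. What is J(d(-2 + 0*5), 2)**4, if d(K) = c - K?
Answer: 1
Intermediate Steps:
c = -10 (c = -2*5 = -10)
d(K) = -10 - K
J(p, q) = 1 (J(p, q) = (p + q)/(p + q) = 1)
J(d(-2 + 0*5), 2)**4 = 1**4 = 1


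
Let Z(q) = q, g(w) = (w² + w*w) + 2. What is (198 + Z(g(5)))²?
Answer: 62500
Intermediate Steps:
g(w) = 2 + 2*w² (g(w) = (w² + w²) + 2 = 2*w² + 2 = 2 + 2*w²)
(198 + Z(g(5)))² = (198 + (2 + 2*5²))² = (198 + (2 + 2*25))² = (198 + (2 + 50))² = (198 + 52)² = 250² = 62500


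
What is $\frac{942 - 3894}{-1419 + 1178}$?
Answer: $\frac{2952}{241} \approx 12.249$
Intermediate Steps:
$\frac{942 - 3894}{-1419 + 1178} = - \frac{2952}{-241} = \left(-2952\right) \left(- \frac{1}{241}\right) = \frac{2952}{241}$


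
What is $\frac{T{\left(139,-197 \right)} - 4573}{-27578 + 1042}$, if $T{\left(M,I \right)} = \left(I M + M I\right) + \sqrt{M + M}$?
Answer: $\frac{59339}{26536} - \frac{\sqrt{278}}{26536} \approx 2.2355$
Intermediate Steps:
$T{\left(M,I \right)} = \sqrt{2} \sqrt{M} + 2 I M$ ($T{\left(M,I \right)} = \left(I M + I M\right) + \sqrt{2 M} = 2 I M + \sqrt{2} \sqrt{M} = \sqrt{2} \sqrt{M} + 2 I M$)
$\frac{T{\left(139,-197 \right)} - 4573}{-27578 + 1042} = \frac{\left(\sqrt{2} \sqrt{139} + 2 \left(-197\right) 139\right) - 4573}{-27578 + 1042} = \frac{\left(\sqrt{278} - 54766\right) - 4573}{-26536} = \left(\left(-54766 + \sqrt{278}\right) - 4573\right) \left(- \frac{1}{26536}\right) = \left(-59339 + \sqrt{278}\right) \left(- \frac{1}{26536}\right) = \frac{59339}{26536} - \frac{\sqrt{278}}{26536}$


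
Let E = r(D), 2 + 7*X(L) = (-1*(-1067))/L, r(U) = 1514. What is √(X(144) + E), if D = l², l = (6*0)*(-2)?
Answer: √10688237/84 ≈ 38.920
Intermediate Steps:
l = 0 (l = 0*(-2) = 0)
D = 0 (D = 0² = 0)
X(L) = -2/7 + 1067/(7*L) (X(L) = -2/7 + ((-1*(-1067))/L)/7 = -2/7 + (1067/L)/7 = -2/7 + 1067/(7*L))
E = 1514
√(X(144) + E) = √((⅐)*(1067 - 2*144)/144 + 1514) = √((⅐)*(1/144)*(1067 - 288) + 1514) = √((⅐)*(1/144)*779 + 1514) = √(779/1008 + 1514) = √(1526891/1008) = √10688237/84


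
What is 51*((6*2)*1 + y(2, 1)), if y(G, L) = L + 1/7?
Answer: 4692/7 ≈ 670.29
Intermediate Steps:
y(G, L) = ⅐ + L (y(G, L) = L + ⅐ = ⅐ + L)
51*((6*2)*1 + y(2, 1)) = 51*((6*2)*1 + (⅐ + 1)) = 51*(12*1 + 8/7) = 51*(12 + 8/7) = 51*(92/7) = 4692/7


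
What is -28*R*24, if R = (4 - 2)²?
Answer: -2688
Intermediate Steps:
R = 4 (R = 2² = 4)
-28*R*24 = -28*4*24 = -112*24 = -2688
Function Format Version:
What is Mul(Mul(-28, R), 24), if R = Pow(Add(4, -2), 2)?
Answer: -2688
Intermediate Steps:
R = 4 (R = Pow(2, 2) = 4)
Mul(Mul(-28, R), 24) = Mul(Mul(-28, 4), 24) = Mul(-112, 24) = -2688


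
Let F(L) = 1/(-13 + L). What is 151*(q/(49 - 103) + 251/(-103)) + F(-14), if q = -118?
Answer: -105803/2781 ≈ -38.045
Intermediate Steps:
151*(q/(49 - 103) + 251/(-103)) + F(-14) = 151*(-118/(49 - 103) + 251/(-103)) + 1/(-13 - 14) = 151*(-118/(-54) + 251*(-1/103)) + 1/(-27) = 151*(-118*(-1/54) - 251/103) - 1/27 = 151*(59/27 - 251/103) - 1/27 = 151*(-700/2781) - 1/27 = -105700/2781 - 1/27 = -105803/2781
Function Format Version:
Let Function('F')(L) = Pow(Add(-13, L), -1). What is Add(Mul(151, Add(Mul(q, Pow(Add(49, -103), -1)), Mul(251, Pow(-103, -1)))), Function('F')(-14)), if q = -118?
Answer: Rational(-105803, 2781) ≈ -38.045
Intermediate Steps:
Add(Mul(151, Add(Mul(q, Pow(Add(49, -103), -1)), Mul(251, Pow(-103, -1)))), Function('F')(-14)) = Add(Mul(151, Add(Mul(-118, Pow(Add(49, -103), -1)), Mul(251, Pow(-103, -1)))), Pow(Add(-13, -14), -1)) = Add(Mul(151, Add(Mul(-118, Pow(-54, -1)), Mul(251, Rational(-1, 103)))), Pow(-27, -1)) = Add(Mul(151, Add(Mul(-118, Rational(-1, 54)), Rational(-251, 103))), Rational(-1, 27)) = Add(Mul(151, Add(Rational(59, 27), Rational(-251, 103))), Rational(-1, 27)) = Add(Mul(151, Rational(-700, 2781)), Rational(-1, 27)) = Add(Rational(-105700, 2781), Rational(-1, 27)) = Rational(-105803, 2781)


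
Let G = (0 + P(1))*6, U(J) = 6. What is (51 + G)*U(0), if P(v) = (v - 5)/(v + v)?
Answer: 234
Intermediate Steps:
P(v) = (-5 + v)/(2*v) (P(v) = (-5 + v)/((2*v)) = (-5 + v)*(1/(2*v)) = (-5 + v)/(2*v))
G = -12 (G = (0 + (½)*(-5 + 1)/1)*6 = (0 + (½)*1*(-4))*6 = (0 - 2)*6 = -2*6 = -12)
(51 + G)*U(0) = (51 - 12)*6 = 39*6 = 234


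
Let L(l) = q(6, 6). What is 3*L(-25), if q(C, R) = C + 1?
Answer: 21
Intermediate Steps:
q(C, R) = 1 + C
L(l) = 7 (L(l) = 1 + 6 = 7)
3*L(-25) = 3*7 = 21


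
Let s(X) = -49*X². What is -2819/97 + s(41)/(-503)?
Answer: 6571836/48791 ≈ 134.69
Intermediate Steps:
-2819/97 + s(41)/(-503) = -2819/97 - 49*41²/(-503) = -2819*1/97 - 49*1681*(-1/503) = -2819/97 - 82369*(-1/503) = -2819/97 + 82369/503 = 6571836/48791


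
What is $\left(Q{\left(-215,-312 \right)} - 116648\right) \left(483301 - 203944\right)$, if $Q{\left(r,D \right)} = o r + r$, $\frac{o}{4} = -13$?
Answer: $-29523285831$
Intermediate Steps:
$o = -52$ ($o = 4 \left(-13\right) = -52$)
$Q{\left(r,D \right)} = - 51 r$ ($Q{\left(r,D \right)} = - 52 r + r = - 51 r$)
$\left(Q{\left(-215,-312 \right)} - 116648\right) \left(483301 - 203944\right) = \left(\left(-51\right) \left(-215\right) - 116648\right) \left(483301 - 203944\right) = \left(10965 - 116648\right) \left(483301 - 203944\right) = \left(-105683\right) 279357 = -29523285831$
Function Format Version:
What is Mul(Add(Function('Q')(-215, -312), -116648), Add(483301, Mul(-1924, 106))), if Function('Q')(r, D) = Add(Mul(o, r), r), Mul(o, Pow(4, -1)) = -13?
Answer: -29523285831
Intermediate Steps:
o = -52 (o = Mul(4, -13) = -52)
Function('Q')(r, D) = Mul(-51, r) (Function('Q')(r, D) = Add(Mul(-52, r), r) = Mul(-51, r))
Mul(Add(Function('Q')(-215, -312), -116648), Add(483301, Mul(-1924, 106))) = Mul(Add(Mul(-51, -215), -116648), Add(483301, Mul(-1924, 106))) = Mul(Add(10965, -116648), Add(483301, -203944)) = Mul(-105683, 279357) = -29523285831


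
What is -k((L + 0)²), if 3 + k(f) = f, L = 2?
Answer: -1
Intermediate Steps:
k(f) = -3 + f
-k((L + 0)²) = -(-3 + (2 + 0)²) = -(-3 + 2²) = -(-3 + 4) = -1*1 = -1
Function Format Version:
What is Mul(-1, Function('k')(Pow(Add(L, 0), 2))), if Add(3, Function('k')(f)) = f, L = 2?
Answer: -1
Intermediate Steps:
Function('k')(f) = Add(-3, f)
Mul(-1, Function('k')(Pow(Add(L, 0), 2))) = Mul(-1, Add(-3, Pow(Add(2, 0), 2))) = Mul(-1, Add(-3, Pow(2, 2))) = Mul(-1, Add(-3, 4)) = Mul(-1, 1) = -1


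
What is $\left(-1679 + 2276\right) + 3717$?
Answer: $4314$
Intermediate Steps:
$\left(-1679 + 2276\right) + 3717 = 597 + 3717 = 4314$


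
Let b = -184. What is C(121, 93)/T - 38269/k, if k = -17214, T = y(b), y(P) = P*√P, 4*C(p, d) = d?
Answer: 38269/17214 + 93*I*√46/67712 ≈ 2.2231 + 0.0093153*I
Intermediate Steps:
C(p, d) = d/4
y(P) = P^(3/2)
T = -368*I*√46 (T = (-184)^(3/2) = -368*I*√46 ≈ -2495.9*I)
C(121, 93)/T - 38269/k = ((¼)*93)/((-368*I*√46)) - 38269/(-17214) = 93*(I*√46/16928)/4 - 38269*(-1/17214) = 93*I*√46/67712 + 38269/17214 = 38269/17214 + 93*I*√46/67712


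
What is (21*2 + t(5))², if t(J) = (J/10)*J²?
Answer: 11881/4 ≈ 2970.3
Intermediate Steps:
t(J) = J³/10 (t(J) = (J*(⅒))*J² = (J/10)*J² = J³/10)
(21*2 + t(5))² = (21*2 + (⅒)*5³)² = (42 + (⅒)*125)² = (42 + 25/2)² = (109/2)² = 11881/4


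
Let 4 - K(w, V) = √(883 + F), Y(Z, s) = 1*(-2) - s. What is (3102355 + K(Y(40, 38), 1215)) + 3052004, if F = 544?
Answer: 6154363 - √1427 ≈ 6.1543e+6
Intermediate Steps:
Y(Z, s) = -2 - s
K(w, V) = 4 - √1427 (K(w, V) = 4 - √(883 + 544) = 4 - √1427)
(3102355 + K(Y(40, 38), 1215)) + 3052004 = (3102355 + (4 - √1427)) + 3052004 = (3102359 - √1427) + 3052004 = 6154363 - √1427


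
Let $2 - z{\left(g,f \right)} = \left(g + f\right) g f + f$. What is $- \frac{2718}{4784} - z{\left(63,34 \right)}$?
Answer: $\frac{497070593}{2392} \approx 2.0781 \cdot 10^{5}$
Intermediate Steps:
$z{\left(g,f \right)} = 2 - f - f g \left(f + g\right)$ ($z{\left(g,f \right)} = 2 - \left(\left(g + f\right) g f + f\right) = 2 - \left(\left(f + g\right) g f + f\right) = 2 - \left(g \left(f + g\right) f + f\right) = 2 - \left(f g \left(f + g\right) + f\right) = 2 - \left(f + f g \left(f + g\right)\right) = 2 - f - f g \left(f + g\right)$)
$- \frac{2718}{4784} - z{\left(63,34 \right)} = - \frac{2718}{4784} - \left(2 - 34 - 34 \cdot 63^{2} - 63 \cdot 34^{2}\right) = \left(-2718\right) \frac{1}{4784} - \left(2 - 34 - 34 \cdot 3969 - 63 \cdot 1156\right) = - \frac{1359}{2392} - \left(2 - 34 - 134946 - 72828\right) = - \frac{1359}{2392} - -207806 = - \frac{1359}{2392} + 207806 = \frac{497070593}{2392}$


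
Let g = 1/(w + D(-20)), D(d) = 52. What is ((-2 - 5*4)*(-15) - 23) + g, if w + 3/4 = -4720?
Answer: 5733221/18675 ≈ 307.00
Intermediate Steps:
w = -18883/4 (w = -3/4 - 4720 = -18883/4 ≈ -4720.8)
g = -4/18675 (g = 1/(-18883/4 + 52) = 1/(-18675/4) = -4/18675 ≈ -0.00021419)
((-2 - 5*4)*(-15) - 23) + g = ((-2 - 5*4)*(-15) - 23) - 4/18675 = ((-2 - 20)*(-15) - 23) - 4/18675 = (-22*(-15) - 23) - 4/18675 = (330 - 23) - 4/18675 = 307 - 4/18675 = 5733221/18675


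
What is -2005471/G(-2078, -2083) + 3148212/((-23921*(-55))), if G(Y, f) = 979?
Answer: -21780378917/10644845 ≈ -2046.1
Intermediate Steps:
-2005471/G(-2078, -2083) + 3148212/((-23921*(-55))) = -2005471/979 + 3148212/((-23921*(-55))) = -2005471*1/979 + 3148212/1315655 = -2005471/979 + 3148212*(1/1315655) = -2005471/979 + 3148212/1315655 = -21780378917/10644845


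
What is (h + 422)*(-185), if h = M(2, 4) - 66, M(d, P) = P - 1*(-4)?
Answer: -67340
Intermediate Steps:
M(d, P) = 4 + P (M(d, P) = P + 4 = 4 + P)
h = -58 (h = (4 + 4) - 66 = 8 - 66 = -58)
(h + 422)*(-185) = (-58 + 422)*(-185) = 364*(-185) = -67340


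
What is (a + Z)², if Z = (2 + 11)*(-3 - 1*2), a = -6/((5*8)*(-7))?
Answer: 82755409/19600 ≈ 4222.2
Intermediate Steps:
a = 3/140 (a = -6/(40*(-7)) = -6/(-280) = -6*(-1/280) = 3/140 ≈ 0.021429)
Z = -65 (Z = 13*(-3 - 2) = 13*(-5) = -65)
(a + Z)² = (3/140 - 65)² = (-9097/140)² = 82755409/19600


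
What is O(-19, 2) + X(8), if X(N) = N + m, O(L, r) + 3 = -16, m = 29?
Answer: 18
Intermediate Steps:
O(L, r) = -19 (O(L, r) = -3 - 16 = -19)
X(N) = 29 + N (X(N) = N + 29 = 29 + N)
O(-19, 2) + X(8) = -19 + (29 + 8) = -19 + 37 = 18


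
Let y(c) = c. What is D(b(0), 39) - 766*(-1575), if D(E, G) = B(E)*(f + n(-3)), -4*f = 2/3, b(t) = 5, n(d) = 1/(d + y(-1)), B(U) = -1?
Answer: 14477405/12 ≈ 1.2065e+6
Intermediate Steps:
n(d) = 1/(-1 + d) (n(d) = 1/(d - 1) = 1/(-1 + d))
f = -1/6 (f = -1/(2*3) = -1/4*2/3 = -1/6 ≈ -0.16667)
D(E, G) = 5/12 (D(E, G) = -(-1/6 + 1/(-1 - 3)) = -(-1/6 + 1/(-4)) = -(-1/6 - 1/4) = -1*(-5/12) = 5/12)
D(b(0), 39) - 766*(-1575) = 5/12 - 766*(-1575) = 5/12 + 1206450 = 14477405/12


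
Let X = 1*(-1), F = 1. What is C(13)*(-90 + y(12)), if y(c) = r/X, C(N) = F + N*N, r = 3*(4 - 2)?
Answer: -16320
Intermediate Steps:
X = -1
r = 6 (r = 3*2 = 6)
C(N) = 1 + N**2 (C(N) = 1 + N*N = 1 + N**2)
y(c) = -6 (y(c) = 6/(-1) = 6*(-1) = -6)
C(13)*(-90 + y(12)) = (1 + 13**2)*(-90 - 6) = (1 + 169)*(-96) = 170*(-96) = -16320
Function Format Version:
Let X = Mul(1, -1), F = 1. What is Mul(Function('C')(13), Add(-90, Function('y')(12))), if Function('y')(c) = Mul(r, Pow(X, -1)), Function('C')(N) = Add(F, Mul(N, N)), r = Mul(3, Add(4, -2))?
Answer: -16320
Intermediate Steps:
X = -1
r = 6 (r = Mul(3, 2) = 6)
Function('C')(N) = Add(1, Pow(N, 2)) (Function('C')(N) = Add(1, Mul(N, N)) = Add(1, Pow(N, 2)))
Function('y')(c) = -6 (Function('y')(c) = Mul(6, Pow(-1, -1)) = Mul(6, -1) = -6)
Mul(Function('C')(13), Add(-90, Function('y')(12))) = Mul(Add(1, Pow(13, 2)), Add(-90, -6)) = Mul(Add(1, 169), -96) = Mul(170, -96) = -16320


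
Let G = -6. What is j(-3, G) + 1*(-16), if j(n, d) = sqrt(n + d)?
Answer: -16 + 3*I ≈ -16.0 + 3.0*I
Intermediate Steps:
j(n, d) = sqrt(d + n)
j(-3, G) + 1*(-16) = sqrt(-6 - 3) + 1*(-16) = sqrt(-9) - 16 = 3*I - 16 = -16 + 3*I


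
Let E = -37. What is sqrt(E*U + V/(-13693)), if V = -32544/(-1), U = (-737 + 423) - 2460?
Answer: 121*sqrt(1314391070)/13693 ≈ 320.37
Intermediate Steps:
U = -2774 (U = -314 - 2460 = -2774)
V = 32544 (V = -32544*(-1) = 32544)
sqrt(E*U + V/(-13693)) = sqrt(-37*(-2774) + 32544/(-13693)) = sqrt(102638 + 32544*(-1/13693)) = sqrt(102638 - 32544/13693) = sqrt(1405389590/13693) = 121*sqrt(1314391070)/13693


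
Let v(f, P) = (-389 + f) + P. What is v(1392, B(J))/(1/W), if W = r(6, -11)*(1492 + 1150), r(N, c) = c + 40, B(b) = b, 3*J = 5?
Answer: 230926652/3 ≈ 7.6975e+7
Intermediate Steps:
J = 5/3 (J = (⅓)*5 = 5/3 ≈ 1.6667)
r(N, c) = 40 + c
v(f, P) = -389 + P + f
W = 76618 (W = (40 - 11)*(1492 + 1150) = 29*2642 = 76618)
v(1392, B(J))/(1/W) = (-389 + 5/3 + 1392)/(1/76618) = 3014/(3*(1/76618)) = (3014/3)*76618 = 230926652/3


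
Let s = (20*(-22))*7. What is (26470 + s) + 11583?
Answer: 34973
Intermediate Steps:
s = -3080 (s = -440*7 = -3080)
(26470 + s) + 11583 = (26470 - 3080) + 11583 = 23390 + 11583 = 34973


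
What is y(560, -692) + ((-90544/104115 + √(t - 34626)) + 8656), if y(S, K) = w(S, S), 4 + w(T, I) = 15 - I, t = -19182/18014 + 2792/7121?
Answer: 843969761/104115 + I*√142446918802521744083/64138847 ≈ 8106.1 + 186.08*I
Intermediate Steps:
t = -43149967/64138847 (t = -19182*1/18014 + 2792*(1/7121) = -9591/9007 + 2792/7121 = -43149967/64138847 ≈ -0.67276)
w(T, I) = 11 - I (w(T, I) = -4 + (15 - I) = 11 - I)
y(S, K) = 11 - S
y(560, -692) + ((-90544/104115 + √(t - 34626)) + 8656) = (11 - 1*560) + ((-90544/104115 + √(-43149967/64138847 - 34626)) + 8656) = (11 - 560) + ((-90544*1/104115 + √(-2220914866189/64138847)) + 8656) = -549 + ((-90544/104115 + I*√142446918802521744083/64138847) + 8656) = -549 + (901128896/104115 + I*√142446918802521744083/64138847) = 843969761/104115 + I*√142446918802521744083/64138847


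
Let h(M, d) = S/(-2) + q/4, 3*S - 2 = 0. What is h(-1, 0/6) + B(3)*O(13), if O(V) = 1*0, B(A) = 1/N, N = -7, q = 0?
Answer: -1/3 ≈ -0.33333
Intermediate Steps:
S = 2/3 (S = 2/3 + (1/3)*0 = 2/3 + 0 = 2/3 ≈ 0.66667)
B(A) = -1/7 (B(A) = 1/(-7) = -1/7)
h(M, d) = -1/3 (h(M, d) = (2/3)/(-2) + 0/4 = (2/3)*(-1/2) + 0*(1/4) = -1/3 + 0 = -1/3)
O(V) = 0
h(-1, 0/6) + B(3)*O(13) = -1/3 - 1/7*0 = -1/3 + 0 = -1/3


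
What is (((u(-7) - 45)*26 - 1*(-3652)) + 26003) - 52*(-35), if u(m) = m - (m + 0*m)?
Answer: 30305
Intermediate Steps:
u(m) = 0 (u(m) = m - (m + 0) = m - m = 0)
(((u(-7) - 45)*26 - 1*(-3652)) + 26003) - 52*(-35) = (((0 - 45)*26 - 1*(-3652)) + 26003) - 52*(-35) = ((-45*26 + 3652) + 26003) + 1820 = ((-1170 + 3652) + 26003) + 1820 = (2482 + 26003) + 1820 = 28485 + 1820 = 30305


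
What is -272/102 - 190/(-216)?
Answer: -193/108 ≈ -1.7870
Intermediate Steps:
-272/102 - 190/(-216) = -272*1/102 - 190*(-1/216) = -8/3 + 95/108 = -193/108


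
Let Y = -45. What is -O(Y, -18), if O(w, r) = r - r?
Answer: 0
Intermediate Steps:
O(w, r) = 0
-O(Y, -18) = -1*0 = 0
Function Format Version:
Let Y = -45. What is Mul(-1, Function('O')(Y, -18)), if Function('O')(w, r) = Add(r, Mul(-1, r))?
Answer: 0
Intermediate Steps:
Function('O')(w, r) = 0
Mul(-1, Function('O')(Y, -18)) = Mul(-1, 0) = 0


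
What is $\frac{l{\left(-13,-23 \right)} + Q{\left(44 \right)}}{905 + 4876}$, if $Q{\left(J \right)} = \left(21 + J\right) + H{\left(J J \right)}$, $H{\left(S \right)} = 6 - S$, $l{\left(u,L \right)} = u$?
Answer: $- \frac{626}{1927} \approx -0.32486$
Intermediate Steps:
$Q{\left(J \right)} = 27 + J - J^{2}$ ($Q{\left(J \right)} = \left(21 + J\right) - \left(-6 + J J\right) = \left(21 + J\right) - \left(-6 + J^{2}\right) = 27 + J - J^{2}$)
$\frac{l{\left(-13,-23 \right)} + Q{\left(44 \right)}}{905 + 4876} = \frac{-13 + \left(27 + 44 - 44^{2}\right)}{905 + 4876} = \frac{-13 + \left(27 + 44 - 1936\right)}{5781} = \left(-13 + \left(27 + 44 - 1936\right)\right) \frac{1}{5781} = \left(-13 - 1865\right) \frac{1}{5781} = \left(-1878\right) \frac{1}{5781} = - \frac{626}{1927}$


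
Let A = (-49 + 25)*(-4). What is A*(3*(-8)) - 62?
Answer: -2366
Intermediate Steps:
A = 96 (A = -24*(-4) = 96)
A*(3*(-8)) - 62 = 96*(3*(-8)) - 62 = 96*(-24) - 62 = -2304 - 62 = -2366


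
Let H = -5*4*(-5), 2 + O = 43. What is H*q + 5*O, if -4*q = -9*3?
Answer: 880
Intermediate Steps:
O = 41 (O = -2 + 43 = 41)
H = 100 (H = -20*(-5) = 100)
q = 27/4 (q = -(-9)*3/4 = -¼*(-27) = 27/4 ≈ 6.7500)
H*q + 5*O = 100*(27/4) + 5*41 = 675 + 205 = 880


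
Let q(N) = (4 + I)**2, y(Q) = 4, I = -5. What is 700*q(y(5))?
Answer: 700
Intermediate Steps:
q(N) = 1 (q(N) = (4 - 5)**2 = (-1)**2 = 1)
700*q(y(5)) = 700*1 = 700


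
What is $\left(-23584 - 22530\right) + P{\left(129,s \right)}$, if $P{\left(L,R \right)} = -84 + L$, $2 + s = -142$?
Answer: $-46069$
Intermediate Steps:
$s = -144$ ($s = -2 - 142 = -144$)
$\left(-23584 - 22530\right) + P{\left(129,s \right)} = \left(-23584 - 22530\right) + \left(-84 + 129\right) = -46114 + 45 = -46069$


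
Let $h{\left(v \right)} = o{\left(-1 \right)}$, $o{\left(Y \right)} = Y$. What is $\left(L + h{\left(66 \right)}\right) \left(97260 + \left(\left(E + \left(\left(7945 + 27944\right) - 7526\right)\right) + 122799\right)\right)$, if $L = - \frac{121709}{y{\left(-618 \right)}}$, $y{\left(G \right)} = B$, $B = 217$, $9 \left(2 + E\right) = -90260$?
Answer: $- \frac{12456889120}{93} \approx -1.3395 \cdot 10^{8}$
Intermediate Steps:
$E = - \frac{90278}{9}$ ($E = -2 + \frac{1}{9} \left(-90260\right) = -2 - \frac{90260}{9} = - \frac{90278}{9} \approx -10031.0$)
$h{\left(v \right)} = -1$
$y{\left(G \right)} = 217$
$L = - \frac{17387}{31}$ ($L = - \frac{121709}{217} = \left(-121709\right) \frac{1}{217} = - \frac{17387}{31} \approx -560.87$)
$\left(L + h{\left(66 \right)}\right) \left(97260 + \left(\left(E + \left(\left(7945 + 27944\right) - 7526\right)\right) + 122799\right)\right) = \left(- \frac{17387}{31} - 1\right) \left(97260 + \left(\left(- \frac{90278}{9} + \left(\left(7945 + 27944\right) - 7526\right)\right) + 122799\right)\right) = - \frac{17418 \left(97260 + \left(\left(- \frac{90278}{9} + \left(35889 - 7526\right)\right) + 122799\right)\right)}{31} = - \frac{17418 \left(97260 + \left(\left(- \frac{90278}{9} + 28363\right) + 122799\right)\right)}{31} = - \frac{17418 \left(97260 + \left(\frac{164989}{9} + 122799\right)\right)}{31} = - \frac{17418 \left(97260 + \frac{1270180}{9}\right)}{31} = \left(- \frac{17418}{31}\right) \frac{2145520}{9} = - \frac{12456889120}{93}$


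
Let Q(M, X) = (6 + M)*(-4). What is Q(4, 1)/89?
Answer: -40/89 ≈ -0.44944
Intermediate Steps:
Q(M, X) = -24 - 4*M
Q(4, 1)/89 = (-24 - 4*4)/89 = (-24 - 16)/89 = (1/89)*(-40) = -40/89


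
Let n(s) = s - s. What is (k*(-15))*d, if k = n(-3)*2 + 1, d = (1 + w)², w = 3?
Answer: -240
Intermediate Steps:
n(s) = 0
d = 16 (d = (1 + 3)² = 4² = 16)
k = 1 (k = 0*2 + 1 = 0 + 1 = 1)
(k*(-15))*d = (1*(-15))*16 = -15*16 = -240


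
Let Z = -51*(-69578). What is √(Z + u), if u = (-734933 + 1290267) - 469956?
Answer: 8*√56779 ≈ 1906.3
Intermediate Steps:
u = 85378 (u = 555334 - 469956 = 85378)
Z = 3548478
√(Z + u) = √(3548478 + 85378) = √3633856 = 8*√56779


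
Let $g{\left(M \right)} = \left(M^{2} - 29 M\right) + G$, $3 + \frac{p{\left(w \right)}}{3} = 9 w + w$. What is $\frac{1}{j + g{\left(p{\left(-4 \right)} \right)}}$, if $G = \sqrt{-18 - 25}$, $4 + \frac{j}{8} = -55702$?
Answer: $- \frac{425266}{180851170799} - \frac{i \sqrt{43}}{180851170799} \approx -2.3515 \cdot 10^{-6} - 3.6259 \cdot 10^{-11} i$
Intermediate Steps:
$j = -445648$ ($j = -32 + 8 \left(-55702\right) = -32 - 445616 = -445648$)
$G = i \sqrt{43}$ ($G = \sqrt{-43} = i \sqrt{43} \approx 6.5574 i$)
$p{\left(w \right)} = -9 + 30 w$ ($p{\left(w \right)} = -9 + 3 \left(9 w + w\right) = -9 + 3 \cdot 10 w = -9 + 30 w$)
$g{\left(M \right)} = M^{2} - 29 M + i \sqrt{43}$ ($g{\left(M \right)} = \left(M^{2} - 29 M\right) + i \sqrt{43} = M^{2} - 29 M + i \sqrt{43}$)
$\frac{1}{j + g{\left(p{\left(-4 \right)} \right)}} = \frac{1}{-445648 + \left(\left(-9 + 30 \left(-4\right)\right)^{2} - 29 \left(-9 + 30 \left(-4\right)\right) + i \sqrt{43}\right)} = \frac{1}{-445648 + \left(\left(-9 - 120\right)^{2} - 29 \left(-9 - 120\right) + i \sqrt{43}\right)} = \frac{1}{-445648 + \left(\left(-129\right)^{2} - -3741 + i \sqrt{43}\right)} = \frac{1}{-445648 + \left(16641 + 3741 + i \sqrt{43}\right)} = \frac{1}{-445648 + \left(20382 + i \sqrt{43}\right)} = \frac{1}{-425266 + i \sqrt{43}}$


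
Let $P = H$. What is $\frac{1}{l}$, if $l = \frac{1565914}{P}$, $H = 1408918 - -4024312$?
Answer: $\frac{2716615}{782957} \approx 3.4697$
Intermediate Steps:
$H = 5433230$ ($H = 1408918 + 4024312 = 5433230$)
$P = 5433230$
$l = \frac{782957}{2716615}$ ($l = \frac{1565914}{5433230} = 1565914 \cdot \frac{1}{5433230} = \frac{782957}{2716615} \approx 0.28821$)
$\frac{1}{l} = \frac{1}{\frac{782957}{2716615}} = \frac{2716615}{782957}$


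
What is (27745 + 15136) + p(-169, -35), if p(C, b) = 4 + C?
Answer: 42716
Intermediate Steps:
(27745 + 15136) + p(-169, -35) = (27745 + 15136) + (4 - 169) = 42881 - 165 = 42716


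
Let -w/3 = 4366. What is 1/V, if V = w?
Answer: -1/13098 ≈ -7.6347e-5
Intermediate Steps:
w = -13098 (w = -3*4366 = -13098)
V = -13098
1/V = 1/(-13098) = -1/13098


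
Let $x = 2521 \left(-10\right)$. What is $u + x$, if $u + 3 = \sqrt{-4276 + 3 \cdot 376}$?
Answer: $-25213 + 2 i \sqrt{787} \approx -25213.0 + 56.107 i$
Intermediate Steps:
$x = -25210$
$u = -3 + 2 i \sqrt{787}$ ($u = -3 + \sqrt{-4276 + 3 \cdot 376} = -3 + \sqrt{-4276 + 1128} = -3 + \sqrt{-3148} = -3 + 2 i \sqrt{787} \approx -3.0 + 56.107 i$)
$u + x = \left(-3 + 2 i \sqrt{787}\right) - 25210 = -25213 + 2 i \sqrt{787}$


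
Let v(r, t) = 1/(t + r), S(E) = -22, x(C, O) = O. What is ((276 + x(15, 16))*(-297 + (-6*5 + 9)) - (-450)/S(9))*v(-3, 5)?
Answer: -1021641/22 ≈ -46438.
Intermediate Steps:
v(r, t) = 1/(r + t)
((276 + x(15, 16))*(-297 + (-6*5 + 9)) - (-450)/S(9))*v(-3, 5) = ((276 + 16)*(-297 + (-6*5 + 9)) - (-450)/(-22))/(-3 + 5) = (292*(-297 + (-30 + 9)) - (-450)*(-1)/22)/2 = (292*(-297 - 21) - 1*225/11)*(1/2) = (292*(-318) - 225/11)*(1/2) = (-92856 - 225/11)*(1/2) = -1021641/11*1/2 = -1021641/22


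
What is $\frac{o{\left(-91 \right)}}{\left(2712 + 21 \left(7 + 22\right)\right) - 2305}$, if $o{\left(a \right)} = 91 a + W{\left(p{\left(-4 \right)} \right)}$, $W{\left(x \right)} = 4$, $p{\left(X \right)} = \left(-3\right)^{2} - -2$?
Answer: $- \frac{8277}{1016} \approx -8.1467$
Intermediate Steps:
$p{\left(X \right)} = 11$ ($p{\left(X \right)} = 9 + 2 = 11$)
$o{\left(a \right)} = 4 + 91 a$ ($o{\left(a \right)} = 91 a + 4 = 4 + 91 a$)
$\frac{o{\left(-91 \right)}}{\left(2712 + 21 \left(7 + 22\right)\right) - 2305} = \frac{4 + 91 \left(-91\right)}{\left(2712 + 21 \left(7 + 22\right)\right) - 2305} = \frac{4 - 8281}{\left(2712 + 21 \cdot 29\right) - 2305} = - \frac{8277}{\left(2712 + 609\right) - 2305} = - \frac{8277}{3321 - 2305} = - \frac{8277}{1016}$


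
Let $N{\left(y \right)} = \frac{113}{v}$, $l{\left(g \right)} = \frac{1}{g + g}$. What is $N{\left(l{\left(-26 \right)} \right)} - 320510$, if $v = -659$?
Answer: $- \frac{211216203}{659} \approx -3.2051 \cdot 10^{5}$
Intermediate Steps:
$l{\left(g \right)} = \frac{1}{2 g}$
$N{\left(y \right)} = - \frac{113}{659}$ ($N{\left(y \right)} = \frac{113}{-659} = 113 \left(- \frac{1}{659}\right) = - \frac{113}{659}$)
$N{\left(l{\left(-26 \right)} \right)} - 320510 = - \frac{113}{659} - 320510 = - \frac{211216203}{659}$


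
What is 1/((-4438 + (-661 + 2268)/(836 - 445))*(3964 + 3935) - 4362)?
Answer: -391/13695814791 ≈ -2.8549e-8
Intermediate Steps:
1/((-4438 + (-661 + 2268)/(836 - 445))*(3964 + 3935) - 4362) = 1/((-4438 + 1607/391)*7899 - 4362) = 1/(-1733651/391*7899 - 4362) = 1/(-13694109249/391 - 4362) = 1/(-13695814791/391) = -391/13695814791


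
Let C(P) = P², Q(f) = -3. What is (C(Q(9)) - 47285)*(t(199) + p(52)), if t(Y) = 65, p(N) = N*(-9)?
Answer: 19052228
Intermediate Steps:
p(N) = -9*N
(C(Q(9)) - 47285)*(t(199) + p(52)) = ((-3)² - 47285)*(65 - 9*52) = (9 - 47285)*(65 - 468) = -47276*(-403) = 19052228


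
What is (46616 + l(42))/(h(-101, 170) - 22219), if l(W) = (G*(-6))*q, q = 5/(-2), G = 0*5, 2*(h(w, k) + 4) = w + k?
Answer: -93232/44377 ≈ -2.1009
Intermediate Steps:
h(w, k) = -4 + k/2 + w/2 (h(w, k) = -4 + (w + k)/2 = -4 + (k + w)/2 = -4 + (k/2 + w/2) = -4 + k/2 + w/2)
G = 0
q = -5/2 (q = 5*(-½) = -5/2 ≈ -2.5000)
l(W) = 0 (l(W) = (0*(-6))*(-5/2) = 0*(-5/2) = 0)
(46616 + l(42))/(h(-101, 170) - 22219) = (46616 + 0)/((-4 + (½)*170 + (½)*(-101)) - 22219) = 46616/((-4 + 85 - 101/2) - 22219) = 46616/(61/2 - 22219) = 46616/(-44377/2) = 46616*(-2/44377) = -93232/44377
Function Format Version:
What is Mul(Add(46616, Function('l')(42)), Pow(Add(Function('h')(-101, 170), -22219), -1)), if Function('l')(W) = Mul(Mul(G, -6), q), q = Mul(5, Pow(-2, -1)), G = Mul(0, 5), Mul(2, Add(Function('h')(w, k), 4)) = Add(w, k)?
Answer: Rational(-93232, 44377) ≈ -2.1009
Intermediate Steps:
Function('h')(w, k) = Add(-4, Mul(Rational(1, 2), k), Mul(Rational(1, 2), w)) (Function('h')(w, k) = Add(-4, Mul(Rational(1, 2), Add(w, k))) = Add(-4, Mul(Rational(1, 2), Add(k, w))) = Add(-4, Add(Mul(Rational(1, 2), k), Mul(Rational(1, 2), w))) = Add(-4, Mul(Rational(1, 2), k), Mul(Rational(1, 2), w)))
G = 0
q = Rational(-5, 2) (q = Mul(5, Rational(-1, 2)) = Rational(-5, 2) ≈ -2.5000)
Function('l')(W) = 0 (Function('l')(W) = Mul(Mul(0, -6), Rational(-5, 2)) = Mul(0, Rational(-5, 2)) = 0)
Mul(Add(46616, Function('l')(42)), Pow(Add(Function('h')(-101, 170), -22219), -1)) = Mul(Add(46616, 0), Pow(Add(Add(-4, Mul(Rational(1, 2), 170), Mul(Rational(1, 2), -101)), -22219), -1)) = Mul(46616, Pow(Add(Add(-4, 85, Rational(-101, 2)), -22219), -1)) = Mul(46616, Pow(Add(Rational(61, 2), -22219), -1)) = Mul(46616, Pow(Rational(-44377, 2), -1)) = Mul(46616, Rational(-2, 44377)) = Rational(-93232, 44377)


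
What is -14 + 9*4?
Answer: 22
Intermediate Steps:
-14 + 9*4 = -14 + 36 = 22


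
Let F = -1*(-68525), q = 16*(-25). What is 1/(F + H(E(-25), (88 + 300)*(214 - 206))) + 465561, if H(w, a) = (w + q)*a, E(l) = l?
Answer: 582265503674/1250675 ≈ 4.6556e+5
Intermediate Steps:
q = -400
F = 68525
H(w, a) = a*(-400 + w) (H(w, a) = (w - 400)*a = (-400 + w)*a = a*(-400 + w))
1/(F + H(E(-25), (88 + 300)*(214 - 206))) + 465561 = 1/(68525 + ((88 + 300)*(214 - 206))*(-400 - 25)) + 465561 = 1/(68525 + (388*8)*(-425)) + 465561 = 1/(68525 + 3104*(-425)) + 465561 = 1/(68525 - 1319200) + 465561 = 1/(-1250675) + 465561 = -1/1250675 + 465561 = 582265503674/1250675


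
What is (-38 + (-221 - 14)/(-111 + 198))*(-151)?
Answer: 534691/87 ≈ 6145.9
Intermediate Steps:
(-38 + (-221 - 14)/(-111 + 198))*(-151) = (-38 - 235/87)*(-151) = -3541/87*(-151) = 534691/87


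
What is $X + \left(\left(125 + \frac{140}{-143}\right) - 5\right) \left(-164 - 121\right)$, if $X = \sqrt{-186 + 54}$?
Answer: $- \frac{4850700}{143} + 2 i \sqrt{33} \approx -33921.0 + 11.489 i$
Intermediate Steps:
$X = 2 i \sqrt{33}$ ($X = \sqrt{-132} = 2 i \sqrt{33} \approx 11.489 i$)
$X + \left(\left(125 + \frac{140}{-143}\right) - 5\right) \left(-164 - 121\right) = 2 i \sqrt{33} + \left(\left(125 + \frac{140}{-143}\right) - 5\right) \left(-164 - 121\right) = 2 i \sqrt{33} + \left(\left(125 + 140 \left(- \frac{1}{143}\right)\right) - 5\right) \left(-285\right) = 2 i \sqrt{33} + \left(\left(125 - \frac{140}{143}\right) - 5\right) \left(-285\right) = 2 i \sqrt{33} + \left(\frac{17735}{143} - 5\right) \left(-285\right) = 2 i \sqrt{33} + \frac{17020}{143} \left(-285\right) = 2 i \sqrt{33} - \frac{4850700}{143} = - \frac{4850700}{143} + 2 i \sqrt{33}$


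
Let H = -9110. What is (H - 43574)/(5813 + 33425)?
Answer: -26342/19619 ≈ -1.3427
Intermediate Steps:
(H - 43574)/(5813 + 33425) = (-9110 - 43574)/(5813 + 33425) = -52684/39238 = -52684*1/39238 = -26342/19619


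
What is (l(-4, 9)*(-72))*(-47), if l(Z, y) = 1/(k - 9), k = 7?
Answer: -1692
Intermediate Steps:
l(Z, y) = -½ (l(Z, y) = 1/(7 - 9) = 1/(-2) = -½)
(l(-4, 9)*(-72))*(-47) = -½*(-72)*(-47) = 36*(-47) = -1692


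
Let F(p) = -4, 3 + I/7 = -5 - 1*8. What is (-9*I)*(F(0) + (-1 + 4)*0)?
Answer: -4032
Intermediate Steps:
I = -112 (I = -21 + 7*(-5 - 1*8) = -21 + 7*(-5 - 8) = -21 + 7*(-13) = -21 - 91 = -112)
(-9*I)*(F(0) + (-1 + 4)*0) = (-9*(-112))*(-4 + (-1 + 4)*0) = 1008*(-4 + 3*0) = 1008*(-4 + 0) = 1008*(-4) = -4032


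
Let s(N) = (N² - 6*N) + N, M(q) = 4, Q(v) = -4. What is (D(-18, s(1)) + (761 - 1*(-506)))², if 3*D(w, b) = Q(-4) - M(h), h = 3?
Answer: 14386849/9 ≈ 1.5985e+6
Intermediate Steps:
s(N) = N² - 5*N
D(w, b) = -8/3 (D(w, b) = (-4 - 1*4)/3 = (-4 - 4)/3 = (⅓)*(-8) = -8/3)
(D(-18, s(1)) + (761 - 1*(-506)))² = (-8/3 + (761 - 1*(-506)))² = (-8/3 + (761 + 506))² = (-8/3 + 1267)² = (3793/3)² = 14386849/9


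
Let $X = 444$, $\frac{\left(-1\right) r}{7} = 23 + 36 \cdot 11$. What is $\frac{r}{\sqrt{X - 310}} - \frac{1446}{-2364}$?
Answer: $\frac{241}{394} - \frac{2933 \sqrt{134}}{134} \approx -252.76$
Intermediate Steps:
$r = -2933$ ($r = - 7 \left(23 + 36 \cdot 11\right) = - 7 \left(23 + 396\right) = \left(-7\right) 419 = -2933$)
$\frac{r}{\sqrt{X - 310}} - \frac{1446}{-2364} = - \frac{2933}{\sqrt{444 - 310}} - \frac{1446}{-2364} = - \frac{2933}{\sqrt{134}} - - \frac{241}{394} = - 2933 \frac{\sqrt{134}}{134} + \frac{241}{394} = - \frac{2933 \sqrt{134}}{134} + \frac{241}{394} = \frac{241}{394} - \frac{2933 \sqrt{134}}{134}$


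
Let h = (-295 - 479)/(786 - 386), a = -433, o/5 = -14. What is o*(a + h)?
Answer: 608909/20 ≈ 30445.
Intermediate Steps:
o = -70 (o = 5*(-14) = -70)
h = -387/200 (h = -774/400 = -774*1/400 = -387/200 ≈ -1.9350)
o*(a + h) = -70*(-433 - 387/200) = -70*(-86987/200) = 608909/20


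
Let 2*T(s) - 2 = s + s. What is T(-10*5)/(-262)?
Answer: 49/262 ≈ 0.18702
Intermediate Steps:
T(s) = 1 + s (T(s) = 1 + (s + s)/2 = 1 + (2*s)/2 = 1 + s)
T(-10*5)/(-262) = (1 - 10*5)/(-262) = (1 - 50)*(-1/262) = -49*(-1/262) = 49/262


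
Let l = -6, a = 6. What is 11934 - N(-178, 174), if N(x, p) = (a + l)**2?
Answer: 11934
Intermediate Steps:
N(x, p) = 0 (N(x, p) = (6 - 6)**2 = 0**2 = 0)
11934 - N(-178, 174) = 11934 - 1*0 = 11934 + 0 = 11934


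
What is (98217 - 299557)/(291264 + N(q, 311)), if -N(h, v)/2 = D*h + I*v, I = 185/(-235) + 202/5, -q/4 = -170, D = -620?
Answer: -23657450/130404421 ≈ -0.18142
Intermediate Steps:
q = 680 (q = -4*(-170) = 680)
I = 9309/235 (I = 185*(-1/235) + 202*(⅕) = -37/47 + 202/5 = 9309/235 ≈ 39.613)
N(h, v) = 1240*h - 18618*v/235 (N(h, v) = -2*(-620*h + 9309*v/235) = 1240*h - 18618*v/235)
(98217 - 299557)/(291264 + N(q, 311)) = (98217 - 299557)/(291264 + (1240*680 - 18618/235*311)) = -201340/(291264 + (843200 - 5790198/235)) = -201340/(291264 + 192361802/235) = -201340/260808842/235 = -201340*235/260808842 = -23657450/130404421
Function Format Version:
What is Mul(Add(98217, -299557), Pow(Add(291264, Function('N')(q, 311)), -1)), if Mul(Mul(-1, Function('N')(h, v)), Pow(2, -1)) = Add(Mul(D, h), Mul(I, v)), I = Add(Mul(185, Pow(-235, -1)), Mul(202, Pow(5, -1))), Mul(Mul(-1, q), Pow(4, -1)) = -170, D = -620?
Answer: Rational(-23657450, 130404421) ≈ -0.18142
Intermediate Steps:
q = 680 (q = Mul(-4, -170) = 680)
I = Rational(9309, 235) (I = Add(Mul(185, Rational(-1, 235)), Mul(202, Rational(1, 5))) = Add(Rational(-37, 47), Rational(202, 5)) = Rational(9309, 235) ≈ 39.613)
Function('N')(h, v) = Add(Mul(1240, h), Mul(Rational(-18618, 235), v)) (Function('N')(h, v) = Mul(-2, Add(Mul(-620, h), Mul(Rational(9309, 235), v))) = Add(Mul(1240, h), Mul(Rational(-18618, 235), v)))
Mul(Add(98217, -299557), Pow(Add(291264, Function('N')(q, 311)), -1)) = Mul(Add(98217, -299557), Pow(Add(291264, Add(Mul(1240, 680), Mul(Rational(-18618, 235), 311))), -1)) = Mul(-201340, Pow(Add(291264, Add(843200, Rational(-5790198, 235))), -1)) = Mul(-201340, Pow(Add(291264, Rational(192361802, 235)), -1)) = Mul(-201340, Pow(Rational(260808842, 235), -1)) = Mul(-201340, Rational(235, 260808842)) = Rational(-23657450, 130404421)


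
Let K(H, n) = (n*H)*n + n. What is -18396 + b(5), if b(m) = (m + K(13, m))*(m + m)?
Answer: -15046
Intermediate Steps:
K(H, n) = n + H*n² (K(H, n) = (H*n)*n + n = H*n² + n = n + H*n²)
b(m) = 2*m*(m + m*(1 + 13*m)) (b(m) = (m + m*(1 + 13*m))*(m + m) = (m + m*(1 + 13*m))*(2*m) = 2*m*(m + m*(1 + 13*m)))
-18396 + b(5) = -18396 + 5²*(4 + 26*5) = -18396 + 25*(4 + 130) = -18396 + 25*134 = -18396 + 3350 = -15046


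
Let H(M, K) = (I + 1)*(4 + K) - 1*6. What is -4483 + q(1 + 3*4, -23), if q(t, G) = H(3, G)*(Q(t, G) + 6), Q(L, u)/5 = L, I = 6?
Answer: -14352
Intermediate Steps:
Q(L, u) = 5*L
H(M, K) = 22 + 7*K (H(M, K) = (6 + 1)*(4 + K) - 1*6 = 7*(4 + K) - 6 = (28 + 7*K) - 6 = 22 + 7*K)
q(t, G) = (6 + 5*t)*(22 + 7*G) (q(t, G) = (22 + 7*G)*(5*t + 6) = (22 + 7*G)*(6 + 5*t) = (6 + 5*t)*(22 + 7*G))
-4483 + q(1 + 3*4, -23) = -4483 + (6 + 5*(1 + 3*4))*(22 + 7*(-23)) = -4483 + (6 + 5*(1 + 12))*(22 - 161) = -4483 + (6 + 5*13)*(-139) = -4483 + (6 + 65)*(-139) = -4483 + 71*(-139) = -4483 - 9869 = -14352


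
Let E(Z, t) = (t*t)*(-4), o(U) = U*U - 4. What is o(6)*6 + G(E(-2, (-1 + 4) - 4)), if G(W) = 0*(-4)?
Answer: 192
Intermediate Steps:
o(U) = -4 + U² (o(U) = U² - 4 = -4 + U²)
E(Z, t) = -4*t² (E(Z, t) = t²*(-4) = -4*t²)
G(W) = 0
o(6)*6 + G(E(-2, (-1 + 4) - 4)) = (-4 + 6²)*6 + 0 = (-4 + 36)*6 + 0 = 32*6 + 0 = 192 + 0 = 192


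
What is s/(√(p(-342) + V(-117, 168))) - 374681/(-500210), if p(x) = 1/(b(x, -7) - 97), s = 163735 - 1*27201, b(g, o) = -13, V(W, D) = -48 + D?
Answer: 374681/500210 + 136534*√1451890/13199 ≈ 12465.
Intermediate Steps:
s = 136534 (s = 163735 - 27201 = 136534)
p(x) = -1/110 (p(x) = 1/(-13 - 97) = 1/(-110) = -1/110)
s/(√(p(-342) + V(-117, 168))) - 374681/(-500210) = 136534/(√(-1/110 + (-48 + 168))) - 374681/(-500210) = 136534/(√(-1/110 + 120)) - 374681*(-1/500210) = 136534/(√(13199/110)) + 374681/500210 = 136534/((√1451890/110)) + 374681/500210 = 136534*(√1451890/13199) + 374681/500210 = 136534*√1451890/13199 + 374681/500210 = 374681/500210 + 136534*√1451890/13199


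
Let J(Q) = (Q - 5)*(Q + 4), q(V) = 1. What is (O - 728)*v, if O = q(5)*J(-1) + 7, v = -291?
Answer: 215049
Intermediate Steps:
J(Q) = (-5 + Q)*(4 + Q)
O = -11 (O = 1*(-20 + (-1)² - 1*(-1)) + 7 = 1*(-20 + 1 + 1) + 7 = 1*(-18) + 7 = -18 + 7 = -11)
(O - 728)*v = (-11 - 728)*(-291) = -739*(-291) = 215049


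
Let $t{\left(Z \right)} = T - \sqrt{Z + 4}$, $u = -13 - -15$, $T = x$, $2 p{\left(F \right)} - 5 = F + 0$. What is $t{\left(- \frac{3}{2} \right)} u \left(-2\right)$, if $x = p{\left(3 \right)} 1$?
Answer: $-16 + 2 \sqrt{10} \approx -9.6754$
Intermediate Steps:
$p{\left(F \right)} = \frac{5}{2} + \frac{F}{2}$ ($p{\left(F \right)} = \frac{5}{2} + \frac{F + 0}{2} = \frac{5}{2} + \frac{F}{2}$)
$x = 4$ ($x = \left(\frac{5}{2} + \frac{1}{2} \cdot 3\right) 1 = \left(\frac{5}{2} + \frac{3}{2}\right) 1 = 4 \cdot 1 = 4$)
$T = 4$
$u = 2$ ($u = -13 + 15 = 2$)
$t{\left(Z \right)} = 4 - \sqrt{4 + Z}$ ($t{\left(Z \right)} = 4 - \sqrt{Z + 4} = 4 - \sqrt{4 + Z}$)
$t{\left(- \frac{3}{2} \right)} u \left(-2\right) = \left(4 - \sqrt{4 - \frac{3}{2}}\right) 2 \left(-2\right) = \left(4 - \sqrt{\frac{5}{2}}\right) 2 \left(-2\right) = \left(4 - \frac{\sqrt{10}}{2}\right) 2 \left(-2\right) = \left(8 - \sqrt{10}\right) \left(-2\right) = -16 + 2 \sqrt{10}$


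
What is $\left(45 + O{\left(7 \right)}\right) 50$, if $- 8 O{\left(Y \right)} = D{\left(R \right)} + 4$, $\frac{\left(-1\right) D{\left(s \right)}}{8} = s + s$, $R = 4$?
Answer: $2625$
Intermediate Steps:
$D{\left(s \right)} = - 16 s$ ($D{\left(s \right)} = - 8 \left(s + s\right) = - 8 \cdot 2 s = - 16 s$)
$O{\left(Y \right)} = \frac{15}{2}$ ($O{\left(Y \right)} = - \frac{\left(-16\right) 4 + 4}{8} = - \frac{-64 + 4}{8} = \left(- \frac{1}{8}\right) \left(-60\right) = \frac{15}{2}$)
$\left(45 + O{\left(7 \right)}\right) 50 = \left(45 + \frac{15}{2}\right) 50 = \frac{105}{2} \cdot 50 = 2625$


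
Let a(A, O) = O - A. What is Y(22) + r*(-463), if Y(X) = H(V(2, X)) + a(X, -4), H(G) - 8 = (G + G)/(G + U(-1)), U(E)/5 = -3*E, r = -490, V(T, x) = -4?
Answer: 2495364/11 ≈ 2.2685e+5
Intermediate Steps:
U(E) = -15*E (U(E) = 5*(-3*E) = -15*E)
H(G) = 8 + 2*G/(15 + G) (H(G) = 8 + (G + G)/(G - 15*(-1)) = 8 + (2*G)/(G + 15) = 8 + (2*G)/(15 + G) = 8 + 2*G/(15 + G))
Y(X) = 36/11 - X (Y(X) = 10*(12 - 4)/(15 - 4) + (-4 - X) = 10*8/11 + (-4 - X) = 10*(1/11)*8 + (-4 - X) = 80/11 + (-4 - X) = 36/11 - X)
Y(22) + r*(-463) = (36/11 - 1*22) - 490*(-463) = (36/11 - 22) + 226870 = -206/11 + 226870 = 2495364/11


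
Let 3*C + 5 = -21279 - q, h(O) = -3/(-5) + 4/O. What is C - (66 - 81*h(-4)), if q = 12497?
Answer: -170381/15 ≈ -11359.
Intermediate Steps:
h(O) = ⅗ + 4/O (h(O) = -3*(-⅕) + 4/O = ⅗ + 4/O)
C = -33781/3 (C = -5/3 + (-21279 - 1*12497)/3 = -5/3 + (-21279 - 12497)/3 = -5/3 + (⅓)*(-33776) = -5/3 - 33776/3 = -33781/3 ≈ -11260.)
C - (66 - 81*h(-4)) = -33781/3 - (66 - 81*(⅗ + 4/(-4))) = -33781/3 - (66 - 81*(⅗ + 4*(-¼))) = -33781/3 - (66 - 81*(⅗ - 1)) = -33781/3 - (66 - 81*(-⅖)) = -33781/3 - (66 + 162/5) = -33781/3 - 1*492/5 = -33781/3 - 492/5 = -170381/15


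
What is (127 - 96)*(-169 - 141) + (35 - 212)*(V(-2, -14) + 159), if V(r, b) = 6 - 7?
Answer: -37576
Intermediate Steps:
V(r, b) = -1
(127 - 96)*(-169 - 141) + (35 - 212)*(V(-2, -14) + 159) = (127 - 96)*(-169 - 141) + (35 - 212)*(-1 + 159) = 31*(-310) - 177*158 = -9610 - 27966 = -37576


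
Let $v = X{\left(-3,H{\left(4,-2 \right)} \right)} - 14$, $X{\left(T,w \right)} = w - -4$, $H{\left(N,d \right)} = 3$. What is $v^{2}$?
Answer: $49$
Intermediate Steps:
$X{\left(T,w \right)} = 4 + w$ ($X{\left(T,w \right)} = w + 4 = 4 + w$)
$v = -7$ ($v = \left(4 + 3\right) - 14 = 7 - 14 = -7$)
$v^{2} = \left(-7\right)^{2} = 49$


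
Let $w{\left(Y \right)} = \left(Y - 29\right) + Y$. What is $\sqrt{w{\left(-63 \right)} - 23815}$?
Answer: $i \sqrt{23970} \approx 154.82 i$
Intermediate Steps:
$w{\left(Y \right)} = -29 + 2 Y$ ($w{\left(Y \right)} = \left(-29 + Y\right) + Y = -29 + 2 Y$)
$\sqrt{w{\left(-63 \right)} - 23815} = \sqrt{\left(-29 + 2 \left(-63\right)\right) - 23815} = \sqrt{\left(-29 - 126\right) - 23815} = \sqrt{-155 - 23815} = \sqrt{-23970} = i \sqrt{23970}$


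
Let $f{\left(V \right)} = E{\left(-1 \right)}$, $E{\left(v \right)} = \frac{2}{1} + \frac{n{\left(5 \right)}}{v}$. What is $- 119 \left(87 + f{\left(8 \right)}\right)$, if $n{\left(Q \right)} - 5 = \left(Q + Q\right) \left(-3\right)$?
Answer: $-13566$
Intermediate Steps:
$n{\left(Q \right)} = 5 - 6 Q$ ($n{\left(Q \right)} = 5 + \left(Q + Q\right) \left(-3\right) = 5 + 2 Q \left(-3\right) = 5 - 6 Q$)
$E{\left(v \right)} = 2 - \frac{25}{v}$ ($E{\left(v \right)} = \frac{2}{1} + \frac{5 - 30}{v} = 2 \cdot 1 + \frac{5 - 30}{v} = 2 - \frac{25}{v}$)
$f{\left(V \right)} = 27$ ($f{\left(V \right)} = 2 - \frac{25}{-1} = 2 - -25 = 2 + 25 = 27$)
$- 119 \left(87 + f{\left(8 \right)}\right) = - 119 \left(87 + 27\right) = \left(-119\right) 114 = -13566$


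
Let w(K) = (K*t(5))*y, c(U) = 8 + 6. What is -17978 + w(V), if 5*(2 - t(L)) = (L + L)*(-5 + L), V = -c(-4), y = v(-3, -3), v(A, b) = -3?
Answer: -17894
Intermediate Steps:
c(U) = 14
y = -3
V = -14 (V = -1*14 = -14)
t(L) = 2 - 2*L*(-5 + L)/5 (t(L) = 2 - (L + L)*(-5 + L)/5 = 2 - 2*L*(-5 + L)/5)
w(K) = -6*K (w(K) = (K*(2 + 2*5 - 2/5*5**2))*(-3) = (K*(2 + 10 - 2/5*25))*(-3) = (K*(2 + 10 - 10))*(-3) = (K*2)*(-3) = (2*K)*(-3) = -6*K)
-17978 + w(V) = -17978 - 6*(-14) = -17978 + 84 = -17894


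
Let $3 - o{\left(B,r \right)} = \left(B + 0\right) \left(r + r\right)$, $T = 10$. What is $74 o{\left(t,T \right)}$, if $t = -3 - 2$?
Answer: $7622$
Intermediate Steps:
$t = -5$
$o{\left(B,r \right)} = 3 - 2 B r$ ($o{\left(B,r \right)} = 3 - \left(B + 0\right) \left(r + r\right) = 3 - B 2 r = 3 - 2 B r$)
$74 o{\left(t,T \right)} = 74 \left(3 - \left(-10\right) 10\right) = 74 \left(3 + 100\right) = 74 \cdot 103 = 7622$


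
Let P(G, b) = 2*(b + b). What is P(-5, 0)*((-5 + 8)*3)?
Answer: 0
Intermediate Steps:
P(G, b) = 4*b (P(G, b) = 2*(2*b) = 4*b)
P(-5, 0)*((-5 + 8)*3) = (4*0)*((-5 + 8)*3) = 0*(3*3) = 0*9 = 0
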